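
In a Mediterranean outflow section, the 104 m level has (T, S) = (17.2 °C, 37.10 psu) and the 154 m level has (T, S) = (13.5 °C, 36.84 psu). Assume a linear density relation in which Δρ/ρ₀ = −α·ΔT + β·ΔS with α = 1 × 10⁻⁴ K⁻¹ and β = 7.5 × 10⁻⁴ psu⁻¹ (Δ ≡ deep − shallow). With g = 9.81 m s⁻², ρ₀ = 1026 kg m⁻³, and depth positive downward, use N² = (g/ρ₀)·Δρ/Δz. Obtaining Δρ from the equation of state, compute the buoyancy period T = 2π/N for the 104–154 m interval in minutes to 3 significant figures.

17.9 min

ΔT = -3.7 K, ΔS = -0.26 psu (deep − shallow).
Δρ/ρ₀ = −αΔT + βΔS = 3.70 × 10⁻⁴ − 1.95 × 10⁻⁴ = 1.75 × 10⁻⁴, so Δρ ≈ 0.1796 kg m⁻³.
N² = (g/ρ₀)·Δρ/Δz = g·(Δρ/ρ₀)/Δz = 9.81 × 1.75 × 10⁻⁴ / 50 = 3.4335 × 10⁻⁵ s⁻².
N = √(3.4335 × 10⁻⁵) = 5.8596 × 10⁻³ rad s⁻¹ → T = 2π/N = 1.0723 × 10³ s = 17.872 min ≈ 17.9 min.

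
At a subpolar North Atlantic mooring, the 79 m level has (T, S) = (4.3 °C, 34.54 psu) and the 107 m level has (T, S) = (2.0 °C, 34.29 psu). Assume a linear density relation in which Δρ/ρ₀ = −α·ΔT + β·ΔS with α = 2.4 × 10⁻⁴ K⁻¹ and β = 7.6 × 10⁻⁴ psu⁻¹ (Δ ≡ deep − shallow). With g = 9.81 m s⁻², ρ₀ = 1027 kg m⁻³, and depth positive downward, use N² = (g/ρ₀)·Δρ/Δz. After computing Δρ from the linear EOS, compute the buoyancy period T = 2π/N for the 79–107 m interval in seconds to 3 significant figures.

ΔT = -2.3 K, ΔS = -0.25 psu (deep − shallow).
Δρ/ρ₀ = −αΔT + βΔS = 5.52 × 10⁻⁴ − 1.90 × 10⁻⁴ = 3.62 × 10⁻⁴, so Δρ ≈ 0.3718 kg m⁻³.
N² = (g/ρ₀)·Δρ/Δz = g·(Δρ/ρ₀)/Δz = 9.81 × 3.62 × 10⁻⁴ / 28 = 1.2683 × 10⁻⁴ s⁻².
N = √(1.2683 × 10⁻⁴) = 0.011262 rad s⁻¹ → T = 2π/N = 557.91 s ≈ 558 s.

558 s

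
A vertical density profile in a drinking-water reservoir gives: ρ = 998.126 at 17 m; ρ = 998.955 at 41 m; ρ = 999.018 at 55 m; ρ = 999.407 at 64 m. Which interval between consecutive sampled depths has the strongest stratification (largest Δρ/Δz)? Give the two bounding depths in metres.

55–64 m

Compute the density gradient over each adjacent pair:
  17–41 m: Δρ/Δz = 0.829/24 = 0.035 kg m⁻⁴
  41–55 m: Δρ/Δz = 0.063/14 = 4.5 × 10⁻³ kg m⁻⁴
  55–64 m: Δρ/Δz = 0.389/9 = 0.043 kg m⁻⁴
The largest gradient is in the 55–64 m interval — the pycnocline.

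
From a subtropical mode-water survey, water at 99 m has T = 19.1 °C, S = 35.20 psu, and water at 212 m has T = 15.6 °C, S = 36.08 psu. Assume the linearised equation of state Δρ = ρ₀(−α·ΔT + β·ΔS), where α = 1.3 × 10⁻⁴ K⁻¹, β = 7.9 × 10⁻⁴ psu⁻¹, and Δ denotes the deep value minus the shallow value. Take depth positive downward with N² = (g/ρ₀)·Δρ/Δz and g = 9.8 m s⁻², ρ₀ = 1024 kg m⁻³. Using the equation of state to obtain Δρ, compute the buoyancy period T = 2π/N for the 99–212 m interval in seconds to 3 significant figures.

ΔT = -3.5 K, ΔS = +0.88 psu (deep − shallow).
Δρ/ρ₀ = −αΔT + βΔS = 4.55 × 10⁻⁴ + 6.952 × 10⁻⁴ = 1.1502 × 10⁻³, so Δρ ≈ 1.178 kg m⁻³.
N² = (g/ρ₀)·Δρ/Δz = g·(Δρ/ρ₀)/Δz = 9.8 × 1.1502 × 10⁻³ / 113 = 9.9752 × 10⁻⁵ s⁻².
N = √(9.9752 × 10⁻⁵) = 9.9876 × 10⁻³ rad s⁻¹ → T = 2π/N = 629.10 s ≈ 629 s.

629 s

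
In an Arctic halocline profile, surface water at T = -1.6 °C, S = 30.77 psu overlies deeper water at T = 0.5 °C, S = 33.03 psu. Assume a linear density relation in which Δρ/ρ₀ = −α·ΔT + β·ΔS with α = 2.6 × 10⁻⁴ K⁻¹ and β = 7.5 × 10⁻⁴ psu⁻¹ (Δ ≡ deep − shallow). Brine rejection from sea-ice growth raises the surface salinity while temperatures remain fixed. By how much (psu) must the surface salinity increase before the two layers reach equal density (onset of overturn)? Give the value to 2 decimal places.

1.53 psu

Neutral buoyancy requires −α(T_deep − T_surf) + β(S_deep − S_surf′) = 0.
S_surf′ = S_deep − (α/β)·ΔT = 33.03 − (2.6 × 10⁻⁴/7.5 × 10⁻⁴)·(+2.1) = 32.3020 psu.
Increase required: 32.3020 − 30.77 = 1.5320 psu.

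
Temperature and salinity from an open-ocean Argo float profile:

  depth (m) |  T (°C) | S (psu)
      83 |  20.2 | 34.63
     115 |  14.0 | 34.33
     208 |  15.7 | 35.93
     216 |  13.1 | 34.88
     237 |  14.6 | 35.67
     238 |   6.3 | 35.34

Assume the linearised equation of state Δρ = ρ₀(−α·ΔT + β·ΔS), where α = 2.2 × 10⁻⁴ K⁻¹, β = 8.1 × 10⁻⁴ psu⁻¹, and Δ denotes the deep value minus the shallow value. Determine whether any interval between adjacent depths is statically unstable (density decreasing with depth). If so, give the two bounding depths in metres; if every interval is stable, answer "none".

Evaluate Δρ/ρ₀ = −αΔT + βΔS across each adjacent pair:
  83–115 m: −αΔT+βΔS = −(2.2 × 10⁻⁴)(-6.2)+(8.1 × 10⁻⁴)(-0.30) = 1.1 × 10⁻³ → stable
  115–208 m: −αΔT+βΔS = −(2.2 × 10⁻⁴)(+1.7)+(8.1 × 10⁻⁴)(+1.60) = 9.2 × 10⁻⁴ → stable
  208–216 m: −αΔT+βΔS = −(2.2 × 10⁻⁴)(-2.6)+(8.1 × 10⁻⁴)(-1.05) = -2.8 × 10⁻⁴ → UNSTABLE
  216–237 m: −αΔT+βΔS = −(2.2 × 10⁻⁴)(+1.5)+(8.1 × 10⁻⁴)(+0.79) = 3.1 × 10⁻⁴ → stable
  237–238 m: −αΔT+βΔS = −(2.2 × 10⁻⁴)(-8.3)+(8.1 × 10⁻⁴)(-0.33) = 1.6 × 10⁻³ → stable
The 208–216 m interval has Δρ < 0: lighter water underlies denser water.

208–216 m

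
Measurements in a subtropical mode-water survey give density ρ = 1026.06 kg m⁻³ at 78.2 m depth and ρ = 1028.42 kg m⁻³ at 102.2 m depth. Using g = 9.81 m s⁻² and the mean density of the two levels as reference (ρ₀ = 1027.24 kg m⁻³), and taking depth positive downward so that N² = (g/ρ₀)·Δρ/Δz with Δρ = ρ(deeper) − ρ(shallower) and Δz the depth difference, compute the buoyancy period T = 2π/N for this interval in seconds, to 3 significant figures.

205 s

Δρ = 1028.42 − 1026.06 = 2.36 kg m⁻³ over Δz = 102.2 − 78.2 = 24 m.
N² = (9.81/1027.24) × (2.36/24) = 9.3907 × 10⁻⁴ s⁻².
N = √(9.3907 × 10⁻⁴) = 0.030644 rad s⁻¹, so T = 2π/N = 205.04 s ≈ 205 s.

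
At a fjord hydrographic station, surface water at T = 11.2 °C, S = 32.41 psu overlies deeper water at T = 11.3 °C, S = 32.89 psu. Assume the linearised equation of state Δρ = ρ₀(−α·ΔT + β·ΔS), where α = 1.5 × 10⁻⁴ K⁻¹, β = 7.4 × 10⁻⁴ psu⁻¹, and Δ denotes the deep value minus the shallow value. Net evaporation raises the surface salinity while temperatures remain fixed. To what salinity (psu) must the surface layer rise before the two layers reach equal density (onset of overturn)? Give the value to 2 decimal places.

Neutral buoyancy requires −α(T_deep − T_surf) + β(S_deep − S_surf′) = 0.
S_surf′ = S_deep − (α/β)·ΔT = 32.89 − (1.5 × 10⁻⁴/7.4 × 10⁻⁴)·(+0.1) = 32.8697 psu.
Increase required: 32.8697 − 32.41 = 0.4597 psu.

32.87 psu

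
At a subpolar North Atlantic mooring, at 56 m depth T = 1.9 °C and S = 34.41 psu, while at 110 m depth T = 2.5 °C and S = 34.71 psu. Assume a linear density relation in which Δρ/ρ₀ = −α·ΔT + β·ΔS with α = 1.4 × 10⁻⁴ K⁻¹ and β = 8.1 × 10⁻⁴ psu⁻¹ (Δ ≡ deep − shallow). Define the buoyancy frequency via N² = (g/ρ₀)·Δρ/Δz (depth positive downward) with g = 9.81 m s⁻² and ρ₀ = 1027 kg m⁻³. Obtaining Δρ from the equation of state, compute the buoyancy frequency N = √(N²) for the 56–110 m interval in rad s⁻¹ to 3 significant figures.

ΔT = +0.6 K, ΔS = +0.30 psu (deep − shallow).
Δρ/ρ₀ = −αΔT + βΔS = -8.40 × 10⁻⁵ + 2.43 × 10⁻⁴ = 1.59 × 10⁻⁴, so Δρ ≈ 0.1633 kg m⁻³.
N² = (g/ρ₀)·Δρ/Δz = g·(Δρ/ρ₀)/Δz = 9.81 × 1.59 × 10⁻⁴ / 54 = 2.8885 × 10⁻⁵ s⁻².
N = √(2.8885 × 10⁻⁵) = 5.3745 × 10⁻³ rad s⁻¹ ≈ 5.37 × 10⁻³ rad s⁻¹.

5.37 × 10⁻³ rad s⁻¹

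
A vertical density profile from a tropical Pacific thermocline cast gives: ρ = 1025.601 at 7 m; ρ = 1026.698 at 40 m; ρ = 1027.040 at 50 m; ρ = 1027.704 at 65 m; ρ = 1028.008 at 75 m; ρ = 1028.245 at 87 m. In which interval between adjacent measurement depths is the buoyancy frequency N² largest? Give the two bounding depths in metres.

50–65 m

Compute the density gradient over each adjacent pair:
  7–40 m: Δρ/Δz = 1.097/33 = 0.033 kg m⁻⁴
  40–50 m: Δρ/Δz = 0.342/10 = 0.034 kg m⁻⁴
  50–65 m: Δρ/Δz = 0.664/15 = 0.044 kg m⁻⁴
  65–75 m: Δρ/Δz = 0.304/10 = 0.030 kg m⁻⁴
  75–87 m: Δρ/Δz = 0.237/12 = 0.020 kg m⁻⁴
The largest gradient is in the 50–65 m interval — the pycnocline.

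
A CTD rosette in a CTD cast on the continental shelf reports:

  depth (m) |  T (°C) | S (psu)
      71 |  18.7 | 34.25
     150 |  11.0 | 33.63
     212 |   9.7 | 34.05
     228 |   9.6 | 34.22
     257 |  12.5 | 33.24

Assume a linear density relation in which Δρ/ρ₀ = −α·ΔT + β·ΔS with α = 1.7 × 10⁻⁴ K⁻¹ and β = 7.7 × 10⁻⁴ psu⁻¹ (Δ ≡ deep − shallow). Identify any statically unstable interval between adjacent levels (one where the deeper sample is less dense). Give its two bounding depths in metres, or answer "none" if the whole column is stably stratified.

Evaluate Δρ/ρ₀ = −αΔT + βΔS across each adjacent pair:
  71–150 m: −αΔT+βΔS = −(1.7 × 10⁻⁴)(-7.7)+(7.7 × 10⁻⁴)(-0.62) = 8.3 × 10⁻⁴ → stable
  150–212 m: −αΔT+βΔS = −(1.7 × 10⁻⁴)(-1.3)+(7.7 × 10⁻⁴)(+0.42) = 5.4 × 10⁻⁴ → stable
  212–228 m: −αΔT+βΔS = −(1.7 × 10⁻⁴)(-0.1)+(7.7 × 10⁻⁴)(+0.17) = 1.5 × 10⁻⁴ → stable
  228–257 m: −αΔT+βΔS = −(1.7 × 10⁻⁴)(+2.9)+(7.7 × 10⁻⁴)(-0.98) = -1.2 × 10⁻³ → UNSTABLE
The 228–257 m interval has Δρ < 0: lighter water underlies denser water.

228–257 m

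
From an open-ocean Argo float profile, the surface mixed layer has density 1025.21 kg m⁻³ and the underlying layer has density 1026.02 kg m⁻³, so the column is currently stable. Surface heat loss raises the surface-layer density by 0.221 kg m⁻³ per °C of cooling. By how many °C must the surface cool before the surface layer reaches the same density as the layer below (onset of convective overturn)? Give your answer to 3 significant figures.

3.67 °C

Density deficit of the surface layer: 1026.02 − 1025.21 = 0.81 kg m⁻³.
Required change = 0.81 / 0.221 = 3.67 °C.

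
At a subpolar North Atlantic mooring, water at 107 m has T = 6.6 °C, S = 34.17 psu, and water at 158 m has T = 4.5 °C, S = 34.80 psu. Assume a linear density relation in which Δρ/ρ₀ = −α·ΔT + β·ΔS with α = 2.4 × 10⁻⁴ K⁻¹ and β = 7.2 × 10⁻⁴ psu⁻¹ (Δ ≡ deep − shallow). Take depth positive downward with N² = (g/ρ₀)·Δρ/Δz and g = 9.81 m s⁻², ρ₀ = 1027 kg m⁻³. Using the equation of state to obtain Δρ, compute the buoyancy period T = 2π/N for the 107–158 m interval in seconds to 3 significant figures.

ΔT = -2.1 K, ΔS = +0.63 psu (deep − shallow).
Δρ/ρ₀ = −αΔT + βΔS = 5.04 × 10⁻⁴ + 4.536 × 10⁻⁴ = 9.576 × 10⁻⁴, so Δρ ≈ 0.9835 kg m⁻³.
N² = (g/ρ₀)·Δρ/Δz = g·(Δρ/ρ₀)/Δz = 9.81 × 9.576 × 10⁻⁴ / 51 = 1.8420 × 10⁻⁴ s⁻².
N = √(1.8420 × 10⁻⁴) = 0.013572 rad s⁻¹ → T = 2π/N = 462.95 s ≈ 463 s.

463 s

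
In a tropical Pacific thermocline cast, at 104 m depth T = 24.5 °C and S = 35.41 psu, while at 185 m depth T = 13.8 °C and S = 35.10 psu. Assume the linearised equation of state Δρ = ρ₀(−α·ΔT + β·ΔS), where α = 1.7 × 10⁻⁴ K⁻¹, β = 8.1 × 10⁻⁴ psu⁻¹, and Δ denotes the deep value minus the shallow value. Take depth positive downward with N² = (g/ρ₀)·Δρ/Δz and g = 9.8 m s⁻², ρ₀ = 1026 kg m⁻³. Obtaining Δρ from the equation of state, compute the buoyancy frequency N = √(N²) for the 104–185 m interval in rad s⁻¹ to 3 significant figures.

0.0138 rad s⁻¹

ΔT = -10.7 K, ΔS = -0.31 psu (deep − shallow).
Δρ/ρ₀ = −αΔT + βΔS = 1.819 × 10⁻³ − 2.511 × 10⁻⁴ = 1.5679 × 10⁻³, so Δρ ≈ 1.609 kg m⁻³.
N² = (g/ρ₀)·Δρ/Δz = g·(Δρ/ρ₀)/Δz = 9.8 × 1.5679 × 10⁻³ / 81 = 1.8970 × 10⁻⁴ s⁻².
N = √(1.8970 × 10⁻⁴) = 0.013773 rad s⁻¹ ≈ 0.0138 rad s⁻¹.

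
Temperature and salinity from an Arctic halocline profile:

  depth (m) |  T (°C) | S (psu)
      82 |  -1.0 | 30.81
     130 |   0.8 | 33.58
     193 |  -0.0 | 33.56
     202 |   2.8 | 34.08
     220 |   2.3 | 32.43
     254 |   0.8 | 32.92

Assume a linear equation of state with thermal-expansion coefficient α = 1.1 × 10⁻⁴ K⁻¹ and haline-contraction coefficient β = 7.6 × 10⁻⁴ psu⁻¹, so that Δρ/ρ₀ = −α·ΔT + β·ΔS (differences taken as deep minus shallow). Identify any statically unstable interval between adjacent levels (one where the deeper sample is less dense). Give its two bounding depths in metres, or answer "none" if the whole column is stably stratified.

202–220 m

Evaluate Δρ/ρ₀ = −αΔT + βΔS across each adjacent pair:
  82–130 m: −αΔT+βΔS = −(1.1 × 10⁻⁴)(+1.8)+(7.6 × 10⁻⁴)(+2.77) = 1.9 × 10⁻³ → stable
  130–193 m: −αΔT+βΔS = −(1.1 × 10⁻⁴)(-0.8)+(7.6 × 10⁻⁴)(-0.02) = 7.3 × 10⁻⁵ → stable
  193–202 m: −αΔT+βΔS = −(1.1 × 10⁻⁴)(+2.8)+(7.6 × 10⁻⁴)(+0.52) = 8.7 × 10⁻⁵ → stable
  202–220 m: −αΔT+βΔS = −(1.1 × 10⁻⁴)(-0.5)+(7.6 × 10⁻⁴)(-1.65) = -1.2 × 10⁻³ → UNSTABLE
  220–254 m: −αΔT+βΔS = −(1.1 × 10⁻⁴)(-1.5)+(7.6 × 10⁻⁴)(+0.49) = 5.4 × 10⁻⁴ → stable
The 202–220 m interval has Δρ < 0: lighter water underlies denser water.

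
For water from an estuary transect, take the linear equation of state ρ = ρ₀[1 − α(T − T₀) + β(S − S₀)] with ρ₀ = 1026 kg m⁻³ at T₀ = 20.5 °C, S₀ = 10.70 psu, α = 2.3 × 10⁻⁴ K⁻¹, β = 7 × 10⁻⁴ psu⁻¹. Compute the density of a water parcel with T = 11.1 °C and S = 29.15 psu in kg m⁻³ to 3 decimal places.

1041.469 kg m⁻³

T − T₀ = -9.4 K, S − S₀ = +18.45 psu.
Bracket = 1 − α·(-9.4) + β·(+18.45) = 1 + (0.015077) = 1.0150770.
ρ = 1026 × 1.0150770 = 1041.469 kg m⁻³.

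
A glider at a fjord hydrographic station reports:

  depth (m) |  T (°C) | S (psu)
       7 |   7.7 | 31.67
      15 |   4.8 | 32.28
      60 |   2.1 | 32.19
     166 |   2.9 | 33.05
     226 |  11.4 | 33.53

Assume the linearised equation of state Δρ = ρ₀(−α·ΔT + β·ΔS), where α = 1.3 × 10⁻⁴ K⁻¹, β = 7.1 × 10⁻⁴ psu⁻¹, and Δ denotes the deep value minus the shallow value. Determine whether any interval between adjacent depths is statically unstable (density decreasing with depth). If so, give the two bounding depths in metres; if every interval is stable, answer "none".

166–226 m

Evaluate Δρ/ρ₀ = −αΔT + βΔS across each adjacent pair:
  7–15 m: −αΔT+βΔS = −(1.3 × 10⁻⁴)(-2.9)+(7.1 × 10⁻⁴)(+0.61) = 8.1 × 10⁻⁴ → stable
  15–60 m: −αΔT+βΔS = −(1.3 × 10⁻⁴)(-2.7)+(7.1 × 10⁻⁴)(-0.09) = 2.9 × 10⁻⁴ → stable
  60–166 m: −αΔT+βΔS = −(1.3 × 10⁻⁴)(+0.8)+(7.1 × 10⁻⁴)(+0.86) = 5.1 × 10⁻⁴ → stable
  166–226 m: −αΔT+βΔS = −(1.3 × 10⁻⁴)(+8.5)+(7.1 × 10⁻⁴)(+0.48) = -7.6 × 10⁻⁴ → UNSTABLE
The 166–226 m interval has Δρ < 0: lighter water underlies denser water.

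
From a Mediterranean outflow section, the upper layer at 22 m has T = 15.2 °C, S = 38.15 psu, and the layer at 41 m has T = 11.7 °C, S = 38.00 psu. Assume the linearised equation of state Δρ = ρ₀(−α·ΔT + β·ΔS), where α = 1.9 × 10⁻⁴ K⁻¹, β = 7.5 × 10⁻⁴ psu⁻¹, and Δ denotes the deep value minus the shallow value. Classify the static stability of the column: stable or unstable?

ΔT = 11.7 − 15.2 = -3.5 K and ΔS = 38.00 − 38.15 = -0.15 psu (deep − shallow).
−αΔT = 6.65 × 10⁻⁴; βΔS = -1.125 × 10⁻⁴; sum Δρ/ρ₀ = 5.525 × 10⁻⁴.
Δρ/ρ₀ > 0, so Δρ > 0: deeper water is denser → statically stable.

stable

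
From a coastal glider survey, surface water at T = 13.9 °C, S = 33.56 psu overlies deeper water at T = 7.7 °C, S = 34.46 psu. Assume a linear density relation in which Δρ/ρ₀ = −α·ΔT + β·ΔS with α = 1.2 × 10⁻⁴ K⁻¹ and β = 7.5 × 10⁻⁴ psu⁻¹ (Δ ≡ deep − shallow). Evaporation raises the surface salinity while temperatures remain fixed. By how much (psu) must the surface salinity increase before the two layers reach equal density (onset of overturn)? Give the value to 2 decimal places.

Neutral buoyancy requires −α(T_deep − T_surf) + β(S_deep − S_surf′) = 0.
S_surf′ = S_deep − (α/β)·ΔT = 34.46 − (1.2 × 10⁻⁴/7.5 × 10⁻⁴)·(-6.2) = 35.4520 psu.
Increase required: 35.4520 − 33.56 = 1.8920 psu.

1.89 psu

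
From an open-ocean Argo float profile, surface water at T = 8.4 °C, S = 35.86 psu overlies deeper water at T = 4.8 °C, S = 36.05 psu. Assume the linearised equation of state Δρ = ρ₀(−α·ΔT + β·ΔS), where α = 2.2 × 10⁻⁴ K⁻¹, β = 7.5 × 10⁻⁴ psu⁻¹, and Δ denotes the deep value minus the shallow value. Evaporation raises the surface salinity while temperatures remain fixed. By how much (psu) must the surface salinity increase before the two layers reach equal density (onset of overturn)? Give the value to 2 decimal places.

Neutral buoyancy requires −α(T_deep − T_surf) + β(S_deep − S_surf′) = 0.
S_surf′ = S_deep − (α/β)·ΔT = 36.05 − (2.2 × 10⁻⁴/7.5 × 10⁻⁴)·(-3.6) = 37.1060 psu.
Increase required: 37.1060 − 35.86 = 1.2460 psu.

1.25 psu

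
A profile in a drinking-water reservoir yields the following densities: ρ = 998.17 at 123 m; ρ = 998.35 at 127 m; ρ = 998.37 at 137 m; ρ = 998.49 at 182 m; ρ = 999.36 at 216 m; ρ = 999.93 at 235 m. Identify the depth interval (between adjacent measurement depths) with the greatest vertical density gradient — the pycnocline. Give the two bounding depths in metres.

Compute the density gradient over each adjacent pair:
  123–127 m: Δρ/Δz = 0.18/4 = 0.045 kg m⁻⁴
  127–137 m: Δρ/Δz = 0.02/10 = 2.0 × 10⁻³ kg m⁻⁴
  137–182 m: Δρ/Δz = 0.12/45 = 2.7 × 10⁻³ kg m⁻⁴
  182–216 m: Δρ/Δz = 0.87/34 = 0.026 kg m⁻⁴
  216–235 m: Δρ/Δz = 0.57/19 = 0.030 kg m⁻⁴
The largest gradient is in the 123–127 m interval — the pycnocline.

123–127 m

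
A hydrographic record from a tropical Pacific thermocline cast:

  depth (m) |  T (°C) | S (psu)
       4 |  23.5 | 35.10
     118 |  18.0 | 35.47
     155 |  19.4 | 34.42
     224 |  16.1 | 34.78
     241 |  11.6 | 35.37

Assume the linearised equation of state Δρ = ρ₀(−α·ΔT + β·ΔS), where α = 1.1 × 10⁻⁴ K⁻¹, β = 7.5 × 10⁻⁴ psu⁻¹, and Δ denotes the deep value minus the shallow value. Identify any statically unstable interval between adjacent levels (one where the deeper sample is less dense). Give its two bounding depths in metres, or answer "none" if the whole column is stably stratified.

118–155 m

Evaluate Δρ/ρ₀ = −αΔT + βΔS across each adjacent pair:
  4–118 m: −αΔT+βΔS = −(1.1 × 10⁻⁴)(-5.5)+(7.5 × 10⁻⁴)(+0.37) = 8.8 × 10⁻⁴ → stable
  118–155 m: −αΔT+βΔS = −(1.1 × 10⁻⁴)(+1.4)+(7.5 × 10⁻⁴)(-1.05) = -9.4 × 10⁻⁴ → UNSTABLE
  155–224 m: −αΔT+βΔS = −(1.1 × 10⁻⁴)(-3.3)+(7.5 × 10⁻⁴)(+0.36) = 6.3 × 10⁻⁴ → stable
  224–241 m: −αΔT+βΔS = −(1.1 × 10⁻⁴)(-4.5)+(7.5 × 10⁻⁴)(+0.59) = 9.4 × 10⁻⁴ → stable
The 118–155 m interval has Δρ < 0: lighter water underlies denser water.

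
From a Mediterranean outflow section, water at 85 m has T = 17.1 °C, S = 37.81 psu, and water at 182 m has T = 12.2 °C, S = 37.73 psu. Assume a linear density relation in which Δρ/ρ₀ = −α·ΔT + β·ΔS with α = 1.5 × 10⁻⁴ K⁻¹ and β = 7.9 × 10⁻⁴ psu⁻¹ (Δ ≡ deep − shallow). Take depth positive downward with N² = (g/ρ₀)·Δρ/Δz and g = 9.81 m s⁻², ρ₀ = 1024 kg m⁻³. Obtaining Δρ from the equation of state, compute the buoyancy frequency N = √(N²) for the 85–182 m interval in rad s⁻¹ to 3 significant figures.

ΔT = -4.9 K, ΔS = -0.08 psu (deep − shallow).
Δρ/ρ₀ = −αΔT + βΔS = 7.35 × 10⁻⁴ − 6.32 × 10⁻⁵ = 6.718 × 10⁻⁴, so Δρ ≈ 0.6879 kg m⁻³.
N² = (g/ρ₀)·Δρ/Δz = g·(Δρ/ρ₀)/Δz = 9.81 × 6.718 × 10⁻⁴ / 97 = 6.7942 × 10⁻⁵ s⁻².
N = √(6.7942 × 10⁻⁵) = 8.2427 × 10⁻³ rad s⁻¹ ≈ 8.24 × 10⁻³ rad s⁻¹.

8.24 × 10⁻³ rad s⁻¹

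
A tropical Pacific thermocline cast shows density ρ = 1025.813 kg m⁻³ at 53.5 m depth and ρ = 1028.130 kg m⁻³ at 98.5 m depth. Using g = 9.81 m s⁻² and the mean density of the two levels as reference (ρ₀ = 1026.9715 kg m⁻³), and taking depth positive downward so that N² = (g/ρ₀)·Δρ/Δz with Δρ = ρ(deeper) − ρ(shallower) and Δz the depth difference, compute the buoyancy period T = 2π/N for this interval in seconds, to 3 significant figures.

Δρ = 1028.130 − 1025.813 = 2.317 kg m⁻³ over Δz = 98.5 − 53.5 = 45 m.
N² = (9.81/1026.9715) × (2.317/45) = 4.9184 × 10⁻⁴ s⁻².
N = √(4.9184 × 10⁻⁴) = 0.022177 rad s⁻¹, so T = 2π/N = 283.32 s ≈ 283 s.

283 s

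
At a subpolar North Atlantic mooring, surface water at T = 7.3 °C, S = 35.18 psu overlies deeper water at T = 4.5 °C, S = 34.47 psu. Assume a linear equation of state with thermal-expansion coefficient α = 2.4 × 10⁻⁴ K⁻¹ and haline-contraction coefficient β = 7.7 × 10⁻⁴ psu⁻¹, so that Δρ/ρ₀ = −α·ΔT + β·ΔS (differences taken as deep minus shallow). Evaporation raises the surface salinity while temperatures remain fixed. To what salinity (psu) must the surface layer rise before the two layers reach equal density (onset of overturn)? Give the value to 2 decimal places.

35.34 psu

Neutral buoyancy requires −α(T_deep − T_surf) + β(S_deep − S_surf′) = 0.
S_surf′ = S_deep − (α/β)·ΔT = 34.47 − (2.4 × 10⁻⁴/7.7 × 10⁻⁴)·(-2.8) = 35.3427 psu.
Increase required: 35.3427 − 35.18 = 0.1627 psu.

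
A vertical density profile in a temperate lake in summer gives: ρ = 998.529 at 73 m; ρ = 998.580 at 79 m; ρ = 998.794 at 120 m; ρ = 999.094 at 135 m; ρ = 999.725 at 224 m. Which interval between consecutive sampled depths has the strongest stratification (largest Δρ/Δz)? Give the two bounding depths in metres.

120–135 m

Compute the density gradient over each adjacent pair:
  73–79 m: Δρ/Δz = 0.051/6 = 8.5 × 10⁻³ kg m⁻⁴
  79–120 m: Δρ/Δz = 0.214/41 = 5.2 × 10⁻³ kg m⁻⁴
  120–135 m: Δρ/Δz = 0.300/15 = 0.020 kg m⁻⁴
  135–224 m: Δρ/Δz = 0.631/89 = 7.1 × 10⁻³ kg m⁻⁴
The largest gradient is in the 120–135 m interval — the pycnocline.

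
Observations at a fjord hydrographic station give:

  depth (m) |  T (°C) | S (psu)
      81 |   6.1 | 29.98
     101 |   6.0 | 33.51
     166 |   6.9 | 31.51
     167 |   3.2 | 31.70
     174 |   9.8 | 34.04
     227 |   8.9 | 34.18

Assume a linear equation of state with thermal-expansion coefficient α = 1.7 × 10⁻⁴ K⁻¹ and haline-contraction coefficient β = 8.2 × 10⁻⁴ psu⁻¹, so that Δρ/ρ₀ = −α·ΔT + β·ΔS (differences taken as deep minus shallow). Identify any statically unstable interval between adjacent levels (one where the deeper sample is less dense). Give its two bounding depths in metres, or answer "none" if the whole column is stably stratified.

101–166 m

Evaluate Δρ/ρ₀ = −αΔT + βΔS across each adjacent pair:
  81–101 m: −αΔT+βΔS = −(1.7 × 10⁻⁴)(-0.1)+(8.2 × 10⁻⁴)(+3.53) = 2.9 × 10⁻³ → stable
  101–166 m: −αΔT+βΔS = −(1.7 × 10⁻⁴)(+0.9)+(8.2 × 10⁻⁴)(-2.00) = -1.8 × 10⁻³ → UNSTABLE
  166–167 m: −αΔT+βΔS = −(1.7 × 10⁻⁴)(-3.7)+(8.2 × 10⁻⁴)(+0.19) = 7.8 × 10⁻⁴ → stable
  167–174 m: −αΔT+βΔS = −(1.7 × 10⁻⁴)(+6.6)+(8.2 × 10⁻⁴)(+2.34) = 8.0 × 10⁻⁴ → stable
  174–227 m: −αΔT+βΔS = −(1.7 × 10⁻⁴)(-0.9)+(8.2 × 10⁻⁴)(+0.14) = 2.7 × 10⁻⁴ → stable
The 101–166 m interval has Δρ < 0: lighter water underlies denser water.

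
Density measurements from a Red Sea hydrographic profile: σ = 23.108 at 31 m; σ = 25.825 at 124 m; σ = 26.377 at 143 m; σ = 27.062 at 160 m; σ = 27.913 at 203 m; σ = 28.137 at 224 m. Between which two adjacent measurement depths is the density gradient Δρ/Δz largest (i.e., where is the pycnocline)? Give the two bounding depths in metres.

Compute the density gradient over each adjacent pair:
  31–124 m: Δρ/Δz = 2.717/93 = 0.029 kg m⁻⁴
  124–143 m: Δρ/Δz = 0.552/19 = 0.029 kg m⁻⁴
  143–160 m: Δρ/Δz = 0.685/17 = 0.040 kg m⁻⁴
  160–203 m: Δρ/Δz = 0.851/43 = 0.020 kg m⁻⁴
  203–224 m: Δρ/Δz = 0.224/21 = 0.011 kg m⁻⁴
The largest gradient is in the 143–160 m interval — the pycnocline.

143–160 m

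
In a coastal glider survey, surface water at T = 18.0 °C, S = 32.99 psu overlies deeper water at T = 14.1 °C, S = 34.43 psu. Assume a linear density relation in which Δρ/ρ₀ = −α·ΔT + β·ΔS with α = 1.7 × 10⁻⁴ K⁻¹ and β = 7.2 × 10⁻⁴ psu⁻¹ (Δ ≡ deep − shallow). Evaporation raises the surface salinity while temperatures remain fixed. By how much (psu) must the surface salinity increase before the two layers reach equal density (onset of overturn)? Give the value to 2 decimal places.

Neutral buoyancy requires −α(T_deep − T_surf) + β(S_deep − S_surf′) = 0.
S_surf′ = S_deep − (α/β)·ΔT = 34.43 − (1.7 × 10⁻⁴/7.2 × 10⁻⁴)·(-3.9) = 35.3508 psu.
Increase required: 35.3508 − 32.99 = 2.3608 psu.

2.36 psu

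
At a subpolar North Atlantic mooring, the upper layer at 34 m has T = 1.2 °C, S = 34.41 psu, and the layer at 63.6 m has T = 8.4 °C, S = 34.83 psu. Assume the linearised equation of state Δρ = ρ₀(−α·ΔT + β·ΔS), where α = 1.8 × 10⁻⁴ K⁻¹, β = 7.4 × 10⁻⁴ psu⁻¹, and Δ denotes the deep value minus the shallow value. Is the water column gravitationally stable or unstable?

unstable

ΔT = 8.4 − 1.2 = +7.2 K and ΔS = 34.83 − 34.41 = +0.42 psu (deep − shallow).
−αΔT = -1.296 × 10⁻³; βΔS = 3.108 × 10⁻⁴; sum Δρ/ρ₀ = -9.852 × 10⁻⁴.
Δρ/ρ₀ < 0, so Δρ < 0: deeper water is lighter → statically unstable; the column would overturn.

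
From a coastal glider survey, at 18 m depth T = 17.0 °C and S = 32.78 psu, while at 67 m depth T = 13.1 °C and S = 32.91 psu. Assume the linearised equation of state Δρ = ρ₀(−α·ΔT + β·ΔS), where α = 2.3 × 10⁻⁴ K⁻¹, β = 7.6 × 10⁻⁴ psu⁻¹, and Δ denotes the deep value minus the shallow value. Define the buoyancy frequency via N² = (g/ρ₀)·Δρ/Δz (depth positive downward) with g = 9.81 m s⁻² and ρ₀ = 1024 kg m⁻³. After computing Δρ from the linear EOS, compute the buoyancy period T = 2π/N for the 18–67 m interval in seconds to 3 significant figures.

445 s

ΔT = -3.9 K, ΔS = +0.13 psu (deep − shallow).
Δρ/ρ₀ = −αΔT + βΔS = 8.97 × 10⁻⁴ + 9.88 × 10⁻⁵ = 9.958 × 10⁻⁴, so Δρ ≈ 1.020 kg m⁻³.
N² = (g/ρ₀)·Δρ/Δz = g·(Δρ/ρ₀)/Δz = 9.81 × 9.958 × 10⁻⁴ / 49 = 1.9936 × 10⁻⁴ s⁻².
N = √(1.9936 × 10⁻⁴) = 0.014119 rad s⁻¹ → T = 2π/N = 445.02 s ≈ 445 s.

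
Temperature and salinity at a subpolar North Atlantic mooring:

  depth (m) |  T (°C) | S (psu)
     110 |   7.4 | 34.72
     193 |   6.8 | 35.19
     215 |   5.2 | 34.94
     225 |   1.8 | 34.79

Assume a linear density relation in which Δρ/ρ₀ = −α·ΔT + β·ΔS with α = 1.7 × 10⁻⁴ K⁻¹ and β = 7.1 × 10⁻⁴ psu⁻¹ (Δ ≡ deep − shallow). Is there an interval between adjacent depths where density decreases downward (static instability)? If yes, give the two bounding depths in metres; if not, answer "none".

none

Evaluate Δρ/ρ₀ = −αΔT + βΔS across each adjacent pair:
  110–193 m: −αΔT+βΔS = −(1.7 × 10⁻⁴)(-0.6)+(7.1 × 10⁻⁴)(+0.47) = 4.4 × 10⁻⁴ → stable
  193–215 m: −αΔT+βΔS = −(1.7 × 10⁻⁴)(-1.6)+(7.1 × 10⁻⁴)(-0.25) = 9.5 × 10⁻⁵ → stable
  215–225 m: −αΔT+βΔS = −(1.7 × 10⁻⁴)(-3.4)+(7.1 × 10⁻⁴)(-0.15) = 4.7 × 10⁻⁴ → stable
Every interval has Δρ > 0: the column is stably stratified throughout.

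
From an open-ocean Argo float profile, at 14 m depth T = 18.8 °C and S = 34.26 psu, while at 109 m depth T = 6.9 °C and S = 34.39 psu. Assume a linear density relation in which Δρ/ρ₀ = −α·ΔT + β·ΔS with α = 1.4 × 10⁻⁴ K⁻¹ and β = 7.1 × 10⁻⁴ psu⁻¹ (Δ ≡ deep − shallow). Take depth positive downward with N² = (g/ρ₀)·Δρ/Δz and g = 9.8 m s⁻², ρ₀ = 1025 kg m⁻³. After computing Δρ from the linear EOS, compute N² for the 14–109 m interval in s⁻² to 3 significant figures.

ΔT = -11.9 K, ΔS = +0.13 psu (deep − shallow).
Δρ/ρ₀ = −αΔT + βΔS = 1.666 × 10⁻³ + 9.23 × 10⁻⁵ = 1.7583 × 10⁻³, so Δρ ≈ 1.802 kg m⁻³.
N² = (g/ρ₀)·Δρ/Δz = g·(Δρ/ρ₀)/Δz = 9.8 × 1.7583 × 10⁻³ / 95 = 1.8138 × 10⁻⁴ s⁻² ≈ 1.81 × 10⁻⁴ s⁻².

1.81 × 10⁻⁴ s⁻²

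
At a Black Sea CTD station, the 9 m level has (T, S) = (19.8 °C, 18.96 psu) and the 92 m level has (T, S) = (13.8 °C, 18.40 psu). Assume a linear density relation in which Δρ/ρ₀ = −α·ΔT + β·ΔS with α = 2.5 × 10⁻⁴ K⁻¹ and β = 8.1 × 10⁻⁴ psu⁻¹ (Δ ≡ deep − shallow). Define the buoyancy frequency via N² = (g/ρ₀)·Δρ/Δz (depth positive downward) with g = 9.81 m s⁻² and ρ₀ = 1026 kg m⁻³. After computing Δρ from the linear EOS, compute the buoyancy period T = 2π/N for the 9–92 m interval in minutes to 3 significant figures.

ΔT = -6.0 K, ΔS = -0.56 psu (deep − shallow).
Δρ/ρ₀ = −αΔT + βΔS = 1.50 × 10⁻³ − 4.536 × 10⁻⁴ = 1.0464 × 10⁻³, so Δρ ≈ 1.074 kg m⁻³.
N² = (g/ρ₀)·Δρ/Δz = g·(Δρ/ρ₀)/Δz = 9.81 × 1.0464 × 10⁻³ / 83 = 1.2368 × 10⁻⁴ s⁻².
N = √(1.2368 × 10⁻⁴) = 0.011121 rad s⁻¹ → T = 2π/N = 564.98 s = 9.4163 min ≈ 9.42 min.

9.42 min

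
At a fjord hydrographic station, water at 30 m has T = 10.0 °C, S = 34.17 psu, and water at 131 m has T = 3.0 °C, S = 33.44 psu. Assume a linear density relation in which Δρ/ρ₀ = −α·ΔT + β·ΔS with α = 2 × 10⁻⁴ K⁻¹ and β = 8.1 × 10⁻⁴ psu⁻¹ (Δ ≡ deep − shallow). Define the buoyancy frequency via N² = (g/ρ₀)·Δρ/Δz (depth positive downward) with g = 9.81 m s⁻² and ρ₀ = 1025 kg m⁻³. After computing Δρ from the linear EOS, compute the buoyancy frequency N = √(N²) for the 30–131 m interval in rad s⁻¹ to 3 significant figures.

ΔT = -7.0 K, ΔS = -0.73 psu (deep − shallow).
Δρ/ρ₀ = −αΔT + βΔS = 1.40 × 10⁻³ − 5.913 × 10⁻⁴ = 8.087 × 10⁻⁴, so Δρ ≈ 0.8289 kg m⁻³.
N² = (g/ρ₀)·Δρ/Δz = g·(Δρ/ρ₀)/Δz = 9.81 × 8.087 × 10⁻⁴ / 101 = 7.8548 × 10⁻⁵ s⁻².
N = √(7.8548 × 10⁻⁵) = 8.8627 × 10⁻³ rad s⁻¹ ≈ 8.86 × 10⁻³ rad s⁻¹.

8.86 × 10⁻³ rad s⁻¹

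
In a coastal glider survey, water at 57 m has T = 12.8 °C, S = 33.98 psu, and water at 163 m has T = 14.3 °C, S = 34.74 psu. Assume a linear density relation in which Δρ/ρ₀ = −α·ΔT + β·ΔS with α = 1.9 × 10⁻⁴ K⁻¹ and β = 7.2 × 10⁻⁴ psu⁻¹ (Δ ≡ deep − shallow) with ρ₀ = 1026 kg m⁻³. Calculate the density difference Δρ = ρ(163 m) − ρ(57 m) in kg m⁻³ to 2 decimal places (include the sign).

ΔT = +1.5 K, ΔS = +0.76 psu (deep − shallow).
Δρ/ρ₀ = −(1.9 × 10⁻⁴)(+1.5) + (7.2 × 10⁻⁴)(+0.76) = 2.622 × 10⁻⁴.
Δρ = 1026 × (2.622 × 10⁻⁴) = +0.27 kg m⁻³.
Positive Δρ: denser below, stable.

+0.27 kg m⁻³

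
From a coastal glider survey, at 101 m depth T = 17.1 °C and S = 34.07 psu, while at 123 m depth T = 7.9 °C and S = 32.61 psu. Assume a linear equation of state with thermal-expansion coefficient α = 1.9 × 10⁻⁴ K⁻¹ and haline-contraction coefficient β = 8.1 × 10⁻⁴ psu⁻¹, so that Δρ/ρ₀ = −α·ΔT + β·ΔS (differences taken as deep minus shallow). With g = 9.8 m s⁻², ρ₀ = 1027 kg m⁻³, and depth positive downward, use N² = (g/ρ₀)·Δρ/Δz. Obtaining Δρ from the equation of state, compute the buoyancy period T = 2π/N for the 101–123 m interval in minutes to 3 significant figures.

6.60 min

ΔT = -9.2 K, ΔS = -1.46 psu (deep − shallow).
Δρ/ρ₀ = −αΔT + βΔS = 1.748 × 10⁻³ − 1.1826 × 10⁻³ = 5.654 × 10⁻⁴, so Δρ ≈ 0.5807 kg m⁻³.
N² = (g/ρ₀)·Δρ/Δz = g·(Δρ/ρ₀)/Δz = 9.8 × 5.654 × 10⁻⁴ / 22 = 2.5186 × 10⁻⁴ s⁻².
N = √(2.5186 × 10⁻⁴) = 0.015870 rad s⁻¹ → T = 2π/N = 395.92 s = 6.5987 min ≈ 6.60 min.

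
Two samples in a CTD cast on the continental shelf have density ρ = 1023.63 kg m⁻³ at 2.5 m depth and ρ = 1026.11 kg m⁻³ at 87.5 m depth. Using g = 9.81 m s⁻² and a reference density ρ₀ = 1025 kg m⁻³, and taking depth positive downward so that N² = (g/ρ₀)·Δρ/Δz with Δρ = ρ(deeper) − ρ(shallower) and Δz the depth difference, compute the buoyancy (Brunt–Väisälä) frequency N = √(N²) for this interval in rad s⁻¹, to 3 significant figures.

Δρ = 1026.11 − 1023.63 = 2.48 kg m⁻³ over Δz = 87.5 − 2.5 = 85 m.
N² = (9.81/1025) × (2.48/85) = 2.7924 × 10⁻⁴ s⁻².
N = √(2.7924 × 10⁻⁴) = 0.016710 rad s⁻¹ ≈ 0.0167 rad s⁻¹.

0.0167 rad s⁻¹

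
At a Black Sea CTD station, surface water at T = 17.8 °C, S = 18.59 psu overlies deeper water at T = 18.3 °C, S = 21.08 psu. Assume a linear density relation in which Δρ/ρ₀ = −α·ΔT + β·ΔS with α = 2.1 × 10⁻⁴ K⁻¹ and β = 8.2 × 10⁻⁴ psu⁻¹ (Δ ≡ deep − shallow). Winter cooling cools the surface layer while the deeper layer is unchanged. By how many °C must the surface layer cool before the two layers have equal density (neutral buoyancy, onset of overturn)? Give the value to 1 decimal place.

9.2 °C

Neutral buoyancy requires Δρ = 0, i.e. −α(T_deep − T_surf′) + β(S_deep − S_surf) = 0.
T_surf′ = T_deep − (β/α)·ΔS = 18.3 − (8.2 × 10⁻⁴/2.1 × 10⁻⁴)·(+2.49) = 8.577 °C.
Cooling required: 17.8 − (8.577) = 9.223 °C.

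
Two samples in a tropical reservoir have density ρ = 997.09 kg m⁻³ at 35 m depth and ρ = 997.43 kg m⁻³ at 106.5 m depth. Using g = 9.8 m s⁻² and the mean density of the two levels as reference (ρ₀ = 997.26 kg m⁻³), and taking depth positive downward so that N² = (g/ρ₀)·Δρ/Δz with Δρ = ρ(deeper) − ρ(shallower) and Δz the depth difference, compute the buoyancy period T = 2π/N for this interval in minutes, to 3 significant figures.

Δρ = 997.43 − 997.09 = 0.34 kg m⁻³ over Δz = 106.5 − 35 = 71.5 m.
N² = (9.8/997.26) × (0.34/71.5) = 4.6729 × 10⁻⁵ s⁻².
N = √(4.6729 × 10⁻⁵) = 6.8359 × 10⁻³ rad s⁻¹, so T = 2π/N = 919.15 s = 15.319 min ≈ 15.3 min.

15.3 min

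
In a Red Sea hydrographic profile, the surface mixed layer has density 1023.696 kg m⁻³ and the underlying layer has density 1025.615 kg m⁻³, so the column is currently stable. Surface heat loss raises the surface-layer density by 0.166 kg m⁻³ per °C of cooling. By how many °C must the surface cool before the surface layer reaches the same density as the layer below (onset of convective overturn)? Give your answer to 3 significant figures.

11.6 °C

Density deficit of the surface layer: 1025.615 − 1023.696 = 1.919 kg m⁻³.
Required change = 1.919 / 0.166 = 11.6 °C.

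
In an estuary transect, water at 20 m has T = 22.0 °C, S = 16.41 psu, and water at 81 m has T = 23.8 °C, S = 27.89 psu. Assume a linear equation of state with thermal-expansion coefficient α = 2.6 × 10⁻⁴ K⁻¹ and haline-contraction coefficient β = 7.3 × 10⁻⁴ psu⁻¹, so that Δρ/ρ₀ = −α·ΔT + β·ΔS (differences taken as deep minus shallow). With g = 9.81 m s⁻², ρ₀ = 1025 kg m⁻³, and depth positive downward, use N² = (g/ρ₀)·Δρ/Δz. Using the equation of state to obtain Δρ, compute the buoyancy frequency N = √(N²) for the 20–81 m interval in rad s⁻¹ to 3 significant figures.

ΔT = +1.8 K, ΔS = +11.48 psu (deep − shallow).
Δρ/ρ₀ = −αΔT + βΔS = -4.68 × 10⁻⁴ + 8.3804 × 10⁻³ = 7.9124 × 10⁻³, so Δρ ≈ 8.110 kg m⁻³.
N² = (g/ρ₀)·Δρ/Δz = g·(Δρ/ρ₀)/Δz = 9.81 × 7.9124 × 10⁻³ / 61 = 1.2725 × 10⁻³ s⁻².
N = √(1.2725 × 10⁻³) = 0.035672 rad s⁻¹ ≈ 0.0357 rad s⁻¹.

0.0357 rad s⁻¹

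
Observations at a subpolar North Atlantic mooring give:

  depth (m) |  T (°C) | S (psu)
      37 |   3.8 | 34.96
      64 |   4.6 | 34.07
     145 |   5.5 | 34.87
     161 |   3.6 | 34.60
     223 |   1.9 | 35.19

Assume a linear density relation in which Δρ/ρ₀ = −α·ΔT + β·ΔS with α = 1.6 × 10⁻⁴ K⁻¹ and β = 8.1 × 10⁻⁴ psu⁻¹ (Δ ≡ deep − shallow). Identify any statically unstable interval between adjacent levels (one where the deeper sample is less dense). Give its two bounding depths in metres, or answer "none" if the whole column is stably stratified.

37–64 m

Evaluate Δρ/ρ₀ = −αΔT + βΔS across each adjacent pair:
  37–64 m: −αΔT+βΔS = −(1.6 × 10⁻⁴)(+0.8)+(8.1 × 10⁻⁴)(-0.89) = -8.5 × 10⁻⁴ → UNSTABLE
  64–145 m: −αΔT+βΔS = −(1.6 × 10⁻⁴)(+0.9)+(8.1 × 10⁻⁴)(+0.80) = 5.0 × 10⁻⁴ → stable
  145–161 m: −αΔT+βΔS = −(1.6 × 10⁻⁴)(-1.9)+(8.1 × 10⁻⁴)(-0.27) = 8.5 × 10⁻⁵ → stable
  161–223 m: −αΔT+βΔS = −(1.6 × 10⁻⁴)(-1.7)+(8.1 × 10⁻⁴)(+0.59) = 7.5 × 10⁻⁴ → stable
The 37–64 m interval has Δρ < 0: lighter water underlies denser water.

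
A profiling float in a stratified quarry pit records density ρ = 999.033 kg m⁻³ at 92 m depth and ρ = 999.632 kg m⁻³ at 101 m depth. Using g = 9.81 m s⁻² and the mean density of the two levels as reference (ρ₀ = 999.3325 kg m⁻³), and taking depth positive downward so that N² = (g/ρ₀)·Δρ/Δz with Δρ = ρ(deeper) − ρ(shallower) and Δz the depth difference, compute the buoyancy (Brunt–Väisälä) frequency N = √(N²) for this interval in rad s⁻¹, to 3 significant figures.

0.0256 rad s⁻¹

Δρ = 999.632 − 999.033 = 0.599 kg m⁻³ over Δz = 101 − 92 = 9 m.
N² = (9.81/999.3325) × (0.599/9) = 6.5335 × 10⁻⁴ s⁻².
N = √(6.5335 × 10⁻⁴) = 0.025561 rad s⁻¹ ≈ 0.0256 rad s⁻¹.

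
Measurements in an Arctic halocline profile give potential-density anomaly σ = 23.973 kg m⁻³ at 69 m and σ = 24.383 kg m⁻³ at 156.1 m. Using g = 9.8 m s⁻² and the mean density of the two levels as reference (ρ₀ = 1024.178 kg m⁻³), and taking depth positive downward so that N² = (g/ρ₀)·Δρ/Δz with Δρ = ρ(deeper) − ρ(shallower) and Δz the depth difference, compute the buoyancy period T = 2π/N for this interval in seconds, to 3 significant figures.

936 s

Δρ = 1024.383 − 1023.973 = 0.410 kg m⁻³ over Δz = 156.1 − 69 = 87.1 m.
N² = (9.8/1024.178) × (0.410/87.1) = 4.5042 × 10⁻⁵ s⁻².
N = √(4.5042 × 10⁻⁵) = 6.7113 × 10⁻³ rad s⁻¹, so T = 2π/N = 936.21 s ≈ 936 s.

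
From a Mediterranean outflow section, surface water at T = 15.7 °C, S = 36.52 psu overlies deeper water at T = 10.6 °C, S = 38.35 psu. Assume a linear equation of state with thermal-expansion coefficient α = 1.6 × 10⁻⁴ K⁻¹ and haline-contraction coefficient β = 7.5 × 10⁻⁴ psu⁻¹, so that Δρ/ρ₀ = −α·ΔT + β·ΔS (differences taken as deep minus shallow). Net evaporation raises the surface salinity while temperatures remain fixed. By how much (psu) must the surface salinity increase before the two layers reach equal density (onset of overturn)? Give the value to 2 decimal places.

2.92 psu

Neutral buoyancy requires −α(T_deep − T_surf) + β(S_deep − S_surf′) = 0.
S_surf′ = S_deep − (α/β)·ΔT = 38.35 − (1.6 × 10⁻⁴/7.5 × 10⁻⁴)·(-5.1) = 39.4380 psu.
Increase required: 39.4380 − 36.52 = 2.9180 psu.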